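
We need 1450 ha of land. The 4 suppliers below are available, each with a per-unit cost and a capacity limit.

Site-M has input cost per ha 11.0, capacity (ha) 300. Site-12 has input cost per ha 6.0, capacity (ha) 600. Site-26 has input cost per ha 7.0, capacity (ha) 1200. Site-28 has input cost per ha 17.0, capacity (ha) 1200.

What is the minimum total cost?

Use suppliers in increasing cost order.
Site-12 at 6.0: take all 600 ha ; 850 still needed.
Take 850 from Site-26 at 7.0 to finish.
Site-M, Site-28: unused.
Cost = 600×6.0 + 850×7.0 = 9550.

9550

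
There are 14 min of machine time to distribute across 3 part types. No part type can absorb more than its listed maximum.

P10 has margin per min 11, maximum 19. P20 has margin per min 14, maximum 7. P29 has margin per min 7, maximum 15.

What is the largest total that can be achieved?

175

Order the part types by margin per min: P20 14 > P10 11 > P29 7.
P20 takes 7 to reach its cap of 7 — 7 left.
P10: +7 (room for 19) → 7. Pool exhausted.
Total = 11×7 + 14×7 = 175.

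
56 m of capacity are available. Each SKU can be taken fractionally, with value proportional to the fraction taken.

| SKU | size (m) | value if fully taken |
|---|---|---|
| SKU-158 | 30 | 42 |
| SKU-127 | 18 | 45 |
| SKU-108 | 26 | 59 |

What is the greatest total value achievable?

Sort by value density: SKU-127 45/18≈2.5, SKU-108 59/26≈2.27, SKU-158 42/30≈1.4.
SKU-127: take in full, 18 m for value 45 ; 38 left.
SKU-108: take in full, 26 m for value 59 ; 12 left.
Fill the last 12 m with part of SKU-158: 12/30 of it earns 16.8.
Total value = 120.8.

120.8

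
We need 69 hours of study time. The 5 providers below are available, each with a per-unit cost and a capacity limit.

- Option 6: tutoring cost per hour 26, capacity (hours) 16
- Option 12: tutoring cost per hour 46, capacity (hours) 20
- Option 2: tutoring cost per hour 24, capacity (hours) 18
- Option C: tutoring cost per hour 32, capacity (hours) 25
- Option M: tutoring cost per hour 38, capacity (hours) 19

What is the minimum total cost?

2028

Fill from the cheapest provider first.
Take 18 from Option 2 at 24 → need 51 more.
Option 6 (26): use full 16 → 35 hours to go.
Option C (32): use full 25 → 10 hours to go.
Take 10 from Option M at 38 to finish.
Option 12: unused.
Cost = 18×24 + 16×26 + 25×32 + 10×38 = 2028.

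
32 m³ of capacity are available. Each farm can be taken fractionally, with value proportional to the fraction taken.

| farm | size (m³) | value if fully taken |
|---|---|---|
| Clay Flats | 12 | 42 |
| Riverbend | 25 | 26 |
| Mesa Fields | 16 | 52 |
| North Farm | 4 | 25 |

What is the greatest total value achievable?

119

Rank by value-to-size ratio: North Farm 25/4≈6.25, Clay Flats 42/12≈3.5, Mesa Fields 52/16≈3.25, Riverbend 26/25≈1.04.
All 4 m³ of North Farm fit (value 25) → 28 remain.
All 12 m³ of Clay Flats fit (value 42) → 16 remain.
All 16 m³ of Mesa Fields fit (value 52) → 0 remain.
Total value = 119.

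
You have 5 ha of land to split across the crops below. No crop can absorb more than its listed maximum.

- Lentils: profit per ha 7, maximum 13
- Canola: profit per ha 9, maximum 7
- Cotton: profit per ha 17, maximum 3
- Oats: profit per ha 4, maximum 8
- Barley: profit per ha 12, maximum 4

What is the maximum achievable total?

Order the crops by profit per ha: Cotton 17 > Barley 12 > Canola 9 > Lentils 7 > Oats 4.
Cotton takes 3 to reach its cap of 3 ; 2 left.
Only 2 left; Barley takes them to reach 2.
Total = 17×3 + 12×2 = 75.

75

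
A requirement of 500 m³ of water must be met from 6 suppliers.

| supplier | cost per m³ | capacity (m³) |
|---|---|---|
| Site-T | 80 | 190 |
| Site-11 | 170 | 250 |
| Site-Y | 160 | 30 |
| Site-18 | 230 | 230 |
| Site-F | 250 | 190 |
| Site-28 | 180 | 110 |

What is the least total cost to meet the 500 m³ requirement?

Use suppliers in increasing cost order.
Take 190 from Site-T at 80 → need 310 more.
Site-Y at 160: take all 30 m³ → 280 still needed.
Take 250 from Site-11 at 170 → need 30 more.
Site-28 (180): take the remaining 30 → done.
Site-18, Site-F: unused.
Cost = 190×80 + 30×160 + 250×170 + 30×180 = 67900.

67900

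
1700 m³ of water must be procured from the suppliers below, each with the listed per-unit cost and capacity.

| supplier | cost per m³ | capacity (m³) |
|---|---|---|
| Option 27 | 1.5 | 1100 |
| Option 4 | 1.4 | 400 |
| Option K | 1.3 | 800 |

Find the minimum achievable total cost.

2350

Cheapest first:
Option K at 1.3: take all 800 m³ ; 900 still needed.
Option 4 (1.4): use full 400 ; 500 m³ to go.
Option 27 at 1.5: take 500 of its 1100 ; requirement met.
Cost = 800×1.3 + 400×1.4 + 500×1.5 = 2350.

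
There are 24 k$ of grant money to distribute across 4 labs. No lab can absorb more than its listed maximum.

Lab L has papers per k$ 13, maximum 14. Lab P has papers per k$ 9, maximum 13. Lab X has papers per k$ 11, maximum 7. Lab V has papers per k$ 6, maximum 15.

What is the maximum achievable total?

Highest papers per k$ first: Lab L 13 > Lab X 11 > Lab P 9 > Lab V 6.
Lab L: +14 to 14 (cap) → 10 left.
Give Lab X 7 to hit its cap of 7 → 3 left.
Lab P has room for 13 but only 3 remain, so it gets 3.
Total = 13×14 + 9×3 + 11×7 = 286.

286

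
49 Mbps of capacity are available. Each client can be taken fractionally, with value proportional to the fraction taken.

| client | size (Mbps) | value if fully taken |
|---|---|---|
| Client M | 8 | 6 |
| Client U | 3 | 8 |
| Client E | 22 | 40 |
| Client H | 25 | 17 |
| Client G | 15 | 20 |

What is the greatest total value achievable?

74.68

Rank by value-to-size ratio: Client U 8/3≈2.67, Client E 40/22≈1.82, Client G 20/15≈1.33, Client M 6/8≈0.75, Client H 17/25≈0.68.
All 3 Mbps of Client U fit (value 8) → 46 remain.
Take all of Client E (22 Mbps, value 40) → 24 Mbps left.
Take all of Client G (15 Mbps, value 20) → 9 Mbps left.
Client M: take in full, 8 Mbps for value 6 → 1 left.
Fill the last 1 Mbps with part of Client H: 1/25 of it earns 0.68.
Total value = 74.68.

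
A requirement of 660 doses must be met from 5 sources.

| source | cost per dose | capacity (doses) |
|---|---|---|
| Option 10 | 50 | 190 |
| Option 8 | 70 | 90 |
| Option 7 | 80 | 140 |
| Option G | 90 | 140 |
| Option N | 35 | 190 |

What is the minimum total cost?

Cheapest first:
Option N at 35: take all 190 doses ; 470 still needed.
Option 10 at 50: take all 190 doses ; 280 still needed.
Option 8 at 70: take all 90 doses ; 190 still needed.
Option 7 at 80: take all 140 doses ; 50 still needed.
Option G (90): take the remaining 50 ; done.
Cost = 190×35 + 190×50 + 90×70 + 140×80 + 50×90 = 38150.

38150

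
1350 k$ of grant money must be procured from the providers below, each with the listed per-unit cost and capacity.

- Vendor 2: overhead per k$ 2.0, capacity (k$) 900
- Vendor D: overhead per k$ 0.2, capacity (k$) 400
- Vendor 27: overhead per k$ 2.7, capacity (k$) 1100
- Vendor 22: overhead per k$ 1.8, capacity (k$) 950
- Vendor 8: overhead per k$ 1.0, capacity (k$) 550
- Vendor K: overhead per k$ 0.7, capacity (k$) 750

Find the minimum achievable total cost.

Use providers in increasing cost order.
Take 400 from Vendor D at 0.2 — need 950 more.
Vendor K at 0.7: take all 750 k$ — 200 still needed.
Vendor 8 at 1.0: take 200 of its 550 — requirement met.
Vendor 22, Vendor 2, Vendor 27: unused.
Cost = 400×0.2 + 750×0.7 + 200×1.0 = 805.

805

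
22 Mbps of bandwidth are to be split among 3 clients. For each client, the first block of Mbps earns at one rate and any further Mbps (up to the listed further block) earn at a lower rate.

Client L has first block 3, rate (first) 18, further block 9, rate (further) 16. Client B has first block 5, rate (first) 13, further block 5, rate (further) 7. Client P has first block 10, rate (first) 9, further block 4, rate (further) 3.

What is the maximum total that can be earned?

308

Order all 6 blocks by rate: Client L/tier1 18 > Client L/tier2 16 > Client B/tier1 13 > Client P/tier1 9 > Client B/tier2 7 > Client P/tier2 3.
Client L tier1 at 18: fill all 3 → 19 left.
Client L tier2 at 16: fill all 9 → 10 left.
Client B/tier1 (13): +5 → 5 left.
5 remain; put them into Client P tier1 at 9.
Total = 18×3 + 16×9 + 13×5 + 9×5 = 308.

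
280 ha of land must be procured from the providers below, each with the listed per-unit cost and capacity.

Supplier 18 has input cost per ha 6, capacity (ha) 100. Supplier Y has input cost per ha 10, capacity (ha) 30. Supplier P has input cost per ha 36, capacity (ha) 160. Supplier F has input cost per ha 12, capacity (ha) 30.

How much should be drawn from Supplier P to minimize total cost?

Cheapest first:
Supplier 18 at 6: take all 100 ha ; 180 still needed.
Supplier Y at 10: take all 30 ha ; 150 still needed.
Supplier F at 12: take all 30 ha ; 120 still needed.
Supplier P (36): take the remaining 120 ; done.

120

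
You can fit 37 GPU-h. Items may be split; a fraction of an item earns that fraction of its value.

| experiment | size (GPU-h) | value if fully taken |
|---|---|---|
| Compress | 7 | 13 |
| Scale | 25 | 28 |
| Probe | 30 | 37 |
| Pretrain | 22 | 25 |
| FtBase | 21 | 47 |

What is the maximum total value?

71.1

Best value per unit of size first: FtBase 47/21≈2.24, Compress 13/7≈1.86, Probe 37/30≈1.23, Pretrain 25/22≈1.14, Scale 28/25≈1.12.
Take all of FtBase (21 GPU-h, value 47) → 16 GPU-h left.
All 7 GPU-h of Compress fit (value 13) → 9 remain.
Fill the last 9 GPU-h with part of Probe: 9/30 of it earns 11.1.
Total value = 71.1.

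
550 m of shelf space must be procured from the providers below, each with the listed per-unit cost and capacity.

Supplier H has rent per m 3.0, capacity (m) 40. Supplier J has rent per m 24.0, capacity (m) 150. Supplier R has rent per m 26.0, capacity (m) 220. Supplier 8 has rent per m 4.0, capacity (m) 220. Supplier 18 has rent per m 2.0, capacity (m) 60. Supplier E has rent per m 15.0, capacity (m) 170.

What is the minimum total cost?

5110

Fill from the cheapest provider first.
Supplier 18 at 2.0: take all 60 m — 490 still needed.
Supplier H at 3.0: take all 40 m — 450 still needed.
Supplier 8 (4.0): use full 220 — 230 m to go.
Supplier E at 15.0: take all 170 m — 60 still needed.
Supplier J (24.0): take the remaining 60 — done.
Supplier R: unused.
Cost = 60×2.0 + 40×3.0 + 220×4.0 + 170×15.0 + 60×24.0 = 5110.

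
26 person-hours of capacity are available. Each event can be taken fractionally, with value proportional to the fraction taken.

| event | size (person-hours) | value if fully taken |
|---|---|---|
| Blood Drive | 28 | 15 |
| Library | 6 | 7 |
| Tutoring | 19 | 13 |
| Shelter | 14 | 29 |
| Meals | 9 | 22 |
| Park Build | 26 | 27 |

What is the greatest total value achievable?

Sort by value density: Meals 22/9≈2.44, Shelter 29/14≈2.07, Library 7/6≈1.17, Park Build 27/26≈1.04, Tutoring 13/19≈0.684, Blood Drive 15/28≈0.536.
All 9 person-hours of Meals fit (value 22) — 17 remain.
Shelter: take in full, 14 person-hours for value 29 — 3 left.
Only 3 person-hours remain; take 3/6 of Library for value 7×3/6 = 3.5.
Total value = 54.5.

54.5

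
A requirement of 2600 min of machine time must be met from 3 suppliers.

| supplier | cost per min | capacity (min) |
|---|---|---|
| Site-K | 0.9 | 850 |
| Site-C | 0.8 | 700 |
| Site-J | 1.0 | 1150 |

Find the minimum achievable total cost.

2375

Cheapest first:
Take 700 from Site-C at 0.8 → need 1900 more.
Site-K (0.9): use full 850 → 1050 min to go.
Site-J at 1.0: take 1050 of its 1150 → requirement met.
Cost = 700×0.8 + 850×0.9 + 1050×1.0 = 2375.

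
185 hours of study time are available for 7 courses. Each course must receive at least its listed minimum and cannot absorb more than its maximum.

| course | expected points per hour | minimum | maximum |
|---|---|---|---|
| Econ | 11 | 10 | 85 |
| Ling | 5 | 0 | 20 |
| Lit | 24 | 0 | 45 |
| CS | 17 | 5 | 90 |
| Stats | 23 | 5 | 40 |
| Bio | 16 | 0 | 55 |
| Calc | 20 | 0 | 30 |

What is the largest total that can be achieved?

Meeting every minimum uses 10+0+0+5+5+0+0 = 20 hours, leaving 165.
Highest expected points per hour first: Lit 24 > Stats 23 > Calc 20 > CS 17 > Bio 16 > Econ 11 > Ling 5.
Give Lit 45 more to hit its cap of 45 ; 120 left.
Stats takes 35 more to reach its cap of 40 ; 85 left.
Calc takes 30 more to reach its cap of 30 ; 55 left.
CS: +55 (room for 85) → 60. Pool exhausted.
Total = 11×10 + 24×45 + 17×60 + 23×40 + 20×30 = 3730.

3730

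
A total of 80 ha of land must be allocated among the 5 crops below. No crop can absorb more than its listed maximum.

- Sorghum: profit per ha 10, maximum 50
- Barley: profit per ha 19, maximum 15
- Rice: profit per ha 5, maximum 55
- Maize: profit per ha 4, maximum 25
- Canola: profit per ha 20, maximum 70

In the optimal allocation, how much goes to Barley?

10

Order the crops by profit per ha: Canola 20 > Barley 19 > Sorghum 10 > Rice 5 > Maize 4.
Canola takes 70 to reach its cap of 70 ; 10 left.
Only 10 left; Barley takes them to reach 10.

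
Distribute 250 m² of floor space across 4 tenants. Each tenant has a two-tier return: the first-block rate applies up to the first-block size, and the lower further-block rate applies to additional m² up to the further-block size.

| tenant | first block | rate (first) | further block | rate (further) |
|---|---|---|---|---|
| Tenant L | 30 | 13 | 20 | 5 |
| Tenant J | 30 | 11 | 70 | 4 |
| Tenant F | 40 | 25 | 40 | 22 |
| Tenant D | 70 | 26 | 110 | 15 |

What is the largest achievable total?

5200

Treat each block as its own option and order by rate: Tenant D/T1 26 > Tenant F/T1 25 > Tenant F/T2 22 > Tenant D/T2 15 > Tenant L/T1 13 > Tenant J/T1 11 > Tenant L/T2 5 > Tenant J/T2 4.
Tenant D/T1 (26): +70 ; 180 left.
Tenant F/T1 (25): +40 ; 140 left.
Tenant F/T2 (22): +40 ; 100 left.
Tenant D/T2: +100 of 110 at 15; pool empty.
Total = 26×70 + 25×40 + 22×40 + 15×100 = 5200.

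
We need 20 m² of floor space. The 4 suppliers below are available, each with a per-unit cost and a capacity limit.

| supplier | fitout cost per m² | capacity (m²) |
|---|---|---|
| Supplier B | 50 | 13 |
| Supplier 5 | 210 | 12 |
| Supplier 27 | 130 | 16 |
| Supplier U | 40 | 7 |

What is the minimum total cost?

930

Use suppliers in increasing cost order.
Take 7 from Supplier U at 40 ; need 13 more.
Supplier B (50): use full 13 ; 0 m² to go.
Supplier 27, Supplier 5: unused.
Cost = 7×40 + 13×50 = 930.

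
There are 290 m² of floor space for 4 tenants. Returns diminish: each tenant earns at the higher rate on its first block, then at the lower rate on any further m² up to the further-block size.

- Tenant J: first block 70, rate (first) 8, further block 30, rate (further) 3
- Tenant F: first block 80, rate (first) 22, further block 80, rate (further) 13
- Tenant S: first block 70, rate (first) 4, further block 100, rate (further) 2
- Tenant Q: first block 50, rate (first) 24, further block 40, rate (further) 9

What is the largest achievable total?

4680

Treat each block as its own option and order by rate: Tenant Q/tier1 24 > Tenant F/tier1 22 > Tenant F/tier2 13 > Tenant Q/tier2 9 > Tenant J/tier1 8 > Tenant S/tier1 4 > Tenant J/tier2 3 > Tenant S/tier2 2.
Tenant Q tier1 at 24: fill all 50 ; 240 left.
Fill Tenant F tier1 block (80 at 22) ; 160 left.
Tenant F/tier2 (13): +80 ; 80 left.
Tenant Q/tier2 (9): +40 ; 40 left.
Tenant J tier1 at 8: only 40 left, fill 40.
Total = 24×50 + 22×80 + 13×80 + 9×40 + 8×40 = 4680.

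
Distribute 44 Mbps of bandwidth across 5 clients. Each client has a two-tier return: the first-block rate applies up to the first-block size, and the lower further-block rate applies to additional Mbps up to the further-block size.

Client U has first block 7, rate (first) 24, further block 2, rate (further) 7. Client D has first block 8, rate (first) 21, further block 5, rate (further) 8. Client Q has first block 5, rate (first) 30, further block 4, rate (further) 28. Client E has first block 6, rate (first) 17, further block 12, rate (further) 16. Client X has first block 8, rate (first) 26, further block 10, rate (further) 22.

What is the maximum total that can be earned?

Treat each block as its own option and order by rate: Client Q/T1 30 > Client Q/T2 28 > Client X/T1 26 > Client U/T1 24 > Client X/T2 22 > Client D/T1 21 > Client E/T1 17 > Client E/T2 16 > Client D/T2 8 > Client U/T2 7.
Client Q T1 at 30: fill all 5 — 39 left.
Client Q T2 at 28: fill all 4 — 35 left.
Fill Client X T1 block (8 at 26) — 27 left.
Fill Client U T1 block (7 at 24) — 20 left.
Client X T2 at 22: fill all 10 — 10 left.
Fill Client D T1 block (8 at 21) — 2 left.
Client E/T1: +2 of 6 at 17; pool empty.
Total = 30×5 + 28×4 + 26×8 + 24×7 + 22×10 + 21×8 + 17×2 = 1060.

1060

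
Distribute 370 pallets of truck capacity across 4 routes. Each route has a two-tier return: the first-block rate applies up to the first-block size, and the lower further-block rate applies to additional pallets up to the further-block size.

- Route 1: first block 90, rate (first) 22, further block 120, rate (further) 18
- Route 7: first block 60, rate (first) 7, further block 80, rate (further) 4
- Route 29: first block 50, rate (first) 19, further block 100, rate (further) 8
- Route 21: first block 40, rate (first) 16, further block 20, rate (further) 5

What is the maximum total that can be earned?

Order all 8 blocks by rate: Route 1/tier1 22 > Route 29/tier1 19 > Route 1/tier2 18 > Route 21/tier1 16 > Route 29/tier2 8 > Route 7/tier1 7 > Route 21/tier2 5 > Route 7/tier2 4.
Route 1/tier1 (22): +90 ; 280 left.
Fill Route 29 tier1 block (50 at 19) ; 230 left.
Route 1 tier2 at 18: fill all 120 ; 110 left.
Fill Route 21 tier1 block (40 at 16) ; 70 left.
Route 29/tier2: +70 of 100 at 8; pool empty.
Total = 22×90 + 19×50 + 18×120 + 16×40 + 8×70 = 6290.

6290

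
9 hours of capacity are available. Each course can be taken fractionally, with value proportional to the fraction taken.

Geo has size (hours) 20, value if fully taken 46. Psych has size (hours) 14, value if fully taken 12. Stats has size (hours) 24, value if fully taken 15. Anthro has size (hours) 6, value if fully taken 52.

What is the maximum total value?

Sort by value density: Anthro 52/6≈8.67, Geo 46/20≈2.3, Psych 12/14≈0.857, Stats 15/24≈0.625.
Anthro: take in full, 6 hours for value 52 → 3 left.
Fill the last 3 hours with part of Geo: 3/20 of it earns 6.9.
Total value = 58.9.

58.9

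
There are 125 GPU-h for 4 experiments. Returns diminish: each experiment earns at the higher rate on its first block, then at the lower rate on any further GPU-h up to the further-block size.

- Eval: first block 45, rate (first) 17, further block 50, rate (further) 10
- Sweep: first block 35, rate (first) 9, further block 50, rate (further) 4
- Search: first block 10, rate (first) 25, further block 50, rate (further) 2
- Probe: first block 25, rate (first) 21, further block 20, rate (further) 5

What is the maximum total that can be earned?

Order all 8 blocks by rate: Search/tier1 25 > Probe/tier1 21 > Eval/tier1 17 > Eval/tier2 10 > Sweep/tier1 9 > Probe/tier2 5 > Sweep/tier2 4 > Search/tier2 2.
Search tier1 at 25: fill all 10 ; 115 left.
Probe/tier1 (21): +25 ; 90 left.
Fill Eval tier1 block (45 at 17) ; 45 left.
Eval tier2 at 10: only 45 left, fill 45.
Total = 25×10 + 21×25 + 17×45 + 10×45 = 1990.

1990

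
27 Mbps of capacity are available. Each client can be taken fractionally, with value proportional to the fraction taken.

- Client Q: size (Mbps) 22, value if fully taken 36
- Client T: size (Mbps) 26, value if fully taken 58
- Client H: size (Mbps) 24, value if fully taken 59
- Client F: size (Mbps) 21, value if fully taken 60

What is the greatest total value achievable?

74.75

Rank by value-to-size ratio: Client F 60/21≈2.86, Client H 59/24≈2.46, Client T 58/26≈2.23, Client Q 36/22≈1.64.
Client F: take in full, 21 Mbps for value 60 → 6 left.
Fill the last 6 Mbps with part of Client H: 6/24 of it earns 14.75.
Total value = 74.75.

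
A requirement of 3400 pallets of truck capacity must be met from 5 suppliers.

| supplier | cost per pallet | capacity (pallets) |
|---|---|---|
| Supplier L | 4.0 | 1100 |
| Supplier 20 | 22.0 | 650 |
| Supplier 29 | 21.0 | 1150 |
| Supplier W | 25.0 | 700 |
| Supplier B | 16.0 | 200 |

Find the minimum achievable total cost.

53550

Use suppliers in increasing cost order.
Supplier L at 4.0: take all 1100 pallets → 2300 still needed.
Supplier B at 16.0: take all 200 pallets → 2100 still needed.
Take 1150 from Supplier 29 at 21.0 → need 950 more.
Supplier 20 (22.0): use full 650 → 300 pallets to go.
Supplier W (25.0): take the remaining 300 → done.
Cost = 1100×4.0 + 200×16.0 + 1150×21.0 + 650×22.0 + 300×25.0 = 53550.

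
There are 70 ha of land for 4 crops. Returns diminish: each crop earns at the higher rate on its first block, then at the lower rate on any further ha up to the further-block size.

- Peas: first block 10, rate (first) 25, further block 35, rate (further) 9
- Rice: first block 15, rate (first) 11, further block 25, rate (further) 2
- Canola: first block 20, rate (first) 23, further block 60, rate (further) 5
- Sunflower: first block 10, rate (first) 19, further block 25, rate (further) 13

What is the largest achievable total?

Rank every tier by rate: Peas/tier1 25 > Canola/tier1 23 > Sunflower/tier1 19 > Sunflower/tier2 13 > Rice/tier1 11 > Peas/tier2 9 > Canola/tier2 5 > Rice/tier2 2.
Peas/tier1 (25): +10 — 60 left.
Canola tier1 at 23: fill all 20 — 40 left.
Sunflower tier1 at 19: fill all 10 — 30 left.
Sunflower/tier2 (13): +25 — 5 left.
5 remain; put them into Rice tier1 at 11.
Total = 25×10 + 23×20 + 19×10 + 13×25 + 11×5 = 1280.

1280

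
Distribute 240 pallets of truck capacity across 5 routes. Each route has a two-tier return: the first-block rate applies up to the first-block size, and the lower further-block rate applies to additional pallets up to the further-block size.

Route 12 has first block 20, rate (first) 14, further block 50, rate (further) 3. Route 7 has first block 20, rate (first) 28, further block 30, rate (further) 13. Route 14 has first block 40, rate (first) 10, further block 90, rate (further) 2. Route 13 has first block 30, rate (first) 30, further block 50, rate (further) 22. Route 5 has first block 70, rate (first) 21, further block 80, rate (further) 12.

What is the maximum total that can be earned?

Order all 10 blocks by rate: Route 13/T1 30 > Route 7/T1 28 > Route 13/T2 22 > Route 5/T1 21 > Route 12/T1 14 > Route 7/T2 13 > Route 5/T2 12 > Route 14/T1 10 > Route 12/T2 3 > Route 14/T2 2.
Route 13 T1 at 30: fill all 30 — 210 left.
Route 7/T1 (28): +20 — 190 left.
Route 13 T2 at 22: fill all 50 — 140 left.
Fill Route 5 T1 block (70 at 21) — 70 left.
Fill Route 12 T1 block (20 at 14) — 50 left.
Fill Route 7 T2 block (30 at 13) — 20 left.
Route 5/T2: +20 of 80 at 12; pool empty.
Total = 30×30 + 28×20 + 22×50 + 21×70 + 14×20 + 13×30 + 12×20 = 4940.

4940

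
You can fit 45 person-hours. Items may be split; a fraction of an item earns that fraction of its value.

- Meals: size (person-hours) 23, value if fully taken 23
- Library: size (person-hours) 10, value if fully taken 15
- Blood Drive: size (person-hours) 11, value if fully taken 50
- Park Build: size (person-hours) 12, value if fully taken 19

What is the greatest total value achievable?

96

Sort by value density: Blood Drive 50/11≈4.55, Park Build 19/12≈1.58, Library 15/10≈1.5, Meals 23/23≈1.
Take all of Blood Drive (11 person-hours, value 50) → 34 person-hours left.
Take all of Park Build (12 person-hours, value 19) → 22 person-hours left.
All 10 person-hours of Library fit (value 15) → 12 remain.
Fill the last 12 person-hours with part of Meals: 12/23 of it earns 12.
Total value = 96.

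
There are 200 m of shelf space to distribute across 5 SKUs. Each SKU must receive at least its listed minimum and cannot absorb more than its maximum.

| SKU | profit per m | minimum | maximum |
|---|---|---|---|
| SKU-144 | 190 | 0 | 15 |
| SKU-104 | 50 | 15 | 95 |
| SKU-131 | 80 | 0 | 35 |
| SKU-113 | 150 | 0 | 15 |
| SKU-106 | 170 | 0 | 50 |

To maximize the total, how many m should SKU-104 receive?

Meeting every minimum uses 0+15+0+0+0 = 15 m, leaving 185.
Highest profit per m first: SKU-144 190 > SKU-106 170 > SKU-113 150 > SKU-131 80 > SKU-104 50.
Give SKU-144 15 more to hit its cap of 15 — 170 left.
Give SKU-106 50 more to hit its cap of 50 — 120 left.
Give SKU-113 15 more to hit its cap of 15 — 105 left.
SKU-131: +35 to 35 (cap) — 70 left.
SKU-104: +70 (room for 80) → 85. Pool exhausted.

85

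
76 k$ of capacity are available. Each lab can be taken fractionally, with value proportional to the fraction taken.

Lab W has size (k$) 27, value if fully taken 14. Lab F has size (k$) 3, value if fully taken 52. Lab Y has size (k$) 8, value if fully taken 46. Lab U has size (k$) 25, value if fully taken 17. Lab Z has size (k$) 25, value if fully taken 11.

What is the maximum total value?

Best value per unit of size first: Lab F 52/3≈17.3, Lab Y 46/8≈5.75, Lab U 17/25≈0.68, Lab W 14/27≈0.519, Lab Z 11/25≈0.44.
Lab F: take in full, 3 k$ for value 52 → 73 left.
Take all of Lab Y (8 k$, value 46) → 65 k$ left.
Lab U: take in full, 25 k$ for value 17 → 40 left.
Lab W: take in full, 27 k$ for value 14 → 13 left.
Fill the last 13 k$ with part of Lab Z: 13/25 of it earns 5.72.
Total value = 134.72.

134.72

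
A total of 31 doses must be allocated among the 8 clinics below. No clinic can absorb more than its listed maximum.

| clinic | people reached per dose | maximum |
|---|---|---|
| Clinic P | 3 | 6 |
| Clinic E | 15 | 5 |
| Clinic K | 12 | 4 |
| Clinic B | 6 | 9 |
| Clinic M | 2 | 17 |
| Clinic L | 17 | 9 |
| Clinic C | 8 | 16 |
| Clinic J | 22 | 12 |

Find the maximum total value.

Highest people reached per dose first: Clinic J 22 > Clinic L 17 > Clinic E 15 > Clinic K 12 > Clinic C 8 > Clinic B 6 > Clinic P 3 > Clinic M 2.
Clinic J takes 12 to reach its cap of 12 ; 19 left.
Give Clinic L 9 to hit its cap of 9 ; 10 left.
Clinic E: +5 to 5 (cap) ; 5 left.
Clinic K takes 4 to reach its cap of 4 ; 1 left.
Clinic C: +1 (room for 16) → 1. Pool exhausted.
Total = 15×5 + 12×4 + 17×9 + 8×1 + 22×12 = 548.

548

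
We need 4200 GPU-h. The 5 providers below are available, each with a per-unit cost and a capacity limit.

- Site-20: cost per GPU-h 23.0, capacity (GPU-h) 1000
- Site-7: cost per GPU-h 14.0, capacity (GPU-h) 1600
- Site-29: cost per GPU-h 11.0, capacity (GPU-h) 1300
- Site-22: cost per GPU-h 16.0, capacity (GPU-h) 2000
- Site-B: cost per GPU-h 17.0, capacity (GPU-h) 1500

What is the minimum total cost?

Cheapest first:
Site-29 at 11.0: take all 1300 GPU-h → 2900 still needed.
Site-7 at 14.0: take all 1600 GPU-h → 1300 still needed.
Site-22 (16.0): take the remaining 1300 → done.
Site-B, Site-20: unused.
Cost = 1300×11.0 + 1600×14.0 + 1300×16.0 = 57500.

57500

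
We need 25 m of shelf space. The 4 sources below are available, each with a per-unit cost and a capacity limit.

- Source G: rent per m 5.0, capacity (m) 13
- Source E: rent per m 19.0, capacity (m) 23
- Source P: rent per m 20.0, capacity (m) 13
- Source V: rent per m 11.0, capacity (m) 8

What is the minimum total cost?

Fill from the cheapest source first.
Take 13 from Source G at 5.0 → need 12 more.
Take 8 from Source V at 11.0 → need 4 more.
Source E at 19.0: take 4 of its 23 → requirement met.
Source P: unused.
Cost = 13×5.0 + 8×11.0 + 4×19.0 = 229.

229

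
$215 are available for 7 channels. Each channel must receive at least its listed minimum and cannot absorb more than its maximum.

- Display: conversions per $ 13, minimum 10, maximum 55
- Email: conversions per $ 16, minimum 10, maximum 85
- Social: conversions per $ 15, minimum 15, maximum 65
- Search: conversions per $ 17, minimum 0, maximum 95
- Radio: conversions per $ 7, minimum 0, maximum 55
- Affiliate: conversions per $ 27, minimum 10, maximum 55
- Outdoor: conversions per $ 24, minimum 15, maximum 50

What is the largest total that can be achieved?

4475

Meeting every minimum uses 10+10+15+0+0+10+15 = 60 $, leaving 155.
Highest conversions per $ first: Affiliate 27 > Outdoor 24 > Search 17 > Email 16 > Social 15 > Display 13 > Radio 7.
Affiliate: +45 to 55 (cap) ; 110 left.
Outdoor takes 35 more to reach its cap of 50 ; 75 left.
Search: +75 (room for 95) → 75. Pool exhausted.
Total = 13×10 + 16×10 + 15×15 + 17×75 + 27×55 + 24×50 = 4475.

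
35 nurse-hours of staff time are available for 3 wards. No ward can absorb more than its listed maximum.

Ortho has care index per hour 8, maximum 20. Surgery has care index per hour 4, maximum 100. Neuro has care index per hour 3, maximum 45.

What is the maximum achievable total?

Order the wards by care index per hour: Ortho 8 > Surgery 4 > Neuro 3.
Give Ortho 20 to hit its cap of 20 ; 15 left.
Surgery has room for 100 but only 15 remain, so it gets 15.
Total = 8×20 + 4×15 = 220.

220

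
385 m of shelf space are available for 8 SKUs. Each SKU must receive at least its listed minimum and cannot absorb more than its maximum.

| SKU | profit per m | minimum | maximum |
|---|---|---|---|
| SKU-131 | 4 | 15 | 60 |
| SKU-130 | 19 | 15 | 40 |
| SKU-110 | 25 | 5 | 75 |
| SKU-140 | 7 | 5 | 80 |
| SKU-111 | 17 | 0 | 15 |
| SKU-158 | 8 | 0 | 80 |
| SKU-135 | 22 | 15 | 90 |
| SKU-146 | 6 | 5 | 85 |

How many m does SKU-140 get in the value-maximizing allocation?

Meeting every minimum uses 15+15+5+5+0+0+15+5 = 60 m, leaving 325.
Order the SKUs by profit per m: SKU-110 25 > SKU-135 22 > SKU-130 19 > SKU-111 17 > SKU-158 8 > SKU-140 7 > SKU-146 6 > SKU-131 4.
SKU-110: +70 to 75 (cap) → 255 left.
Give SKU-135 75 more to hit its cap of 90 → 180 left.
SKU-130: +25 to 40 (cap) → 155 left.
Give SKU-111 15 more to hit its cap of 15 → 140 left.
SKU-158 takes 80 more to reach its cap of 80 → 60 left.
SKU-140: +60 (room for 75) → 65. Pool exhausted.

65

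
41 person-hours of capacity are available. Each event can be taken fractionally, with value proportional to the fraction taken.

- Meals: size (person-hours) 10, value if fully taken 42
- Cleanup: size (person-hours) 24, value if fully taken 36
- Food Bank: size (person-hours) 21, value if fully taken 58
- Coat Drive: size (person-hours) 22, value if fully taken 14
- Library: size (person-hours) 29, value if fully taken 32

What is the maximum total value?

Best value per unit of size first: Meals 42/10≈4.2, Food Bank 58/21≈2.76, Cleanup 36/24≈1.5, Library 32/29≈1.1, Coat Drive 14/22≈0.636.
Meals: take in full, 10 person-hours for value 42 ; 31 left.
All 21 person-hours of Food Bank fit (value 58) ; 10 remain.
10 person-hours left: a 10/24 share of Cleanup gives 36×10/24 = 15.
Total value = 115.

115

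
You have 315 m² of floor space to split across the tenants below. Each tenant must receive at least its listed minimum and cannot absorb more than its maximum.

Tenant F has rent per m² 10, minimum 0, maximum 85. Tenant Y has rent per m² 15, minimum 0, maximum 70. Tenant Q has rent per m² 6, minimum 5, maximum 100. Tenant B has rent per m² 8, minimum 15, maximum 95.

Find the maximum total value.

Meeting every minimum uses 0+0+5+15 = 20 m², leaving 295.
Order the tenants by rent per m²: Tenant Y 15 > Tenant F 10 > Tenant B 8 > Tenant Q 6.
Tenant Y takes 70 more to reach its cap of 70 — 225 left.
Tenant F: +85 to 85 (cap) — 140 left.
Give Tenant B 80 more to hit its cap of 95 — 60 left.
Only 60 left; Tenant Q takes them to reach 65.
Total = 10×85 + 15×70 + 6×65 + 8×95 = 3050.

3050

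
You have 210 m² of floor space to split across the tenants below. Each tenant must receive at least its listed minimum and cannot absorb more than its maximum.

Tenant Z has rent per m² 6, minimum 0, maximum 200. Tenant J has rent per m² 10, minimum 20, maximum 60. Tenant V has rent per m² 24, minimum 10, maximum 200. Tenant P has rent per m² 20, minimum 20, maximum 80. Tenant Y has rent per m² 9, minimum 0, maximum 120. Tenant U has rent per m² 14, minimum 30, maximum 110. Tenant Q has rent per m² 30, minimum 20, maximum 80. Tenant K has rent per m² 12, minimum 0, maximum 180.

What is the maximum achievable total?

Meeting every minimum uses 0+20+10+20+0+30+20+0 = 100 m², leaving 110.
Rank by rent per m²: Tenant Q 30 > Tenant V 24 > Tenant P 20 > Tenant U 14 > Tenant K 12 > Tenant J 10 > Tenant Y 9 > Tenant Z 6.
Give Tenant Q 60 more to hit its cap of 80 — 50 left.
Tenant V: +50 (room for 190) → 60. Pool exhausted.
Total = 10×20 + 24×60 + 20×20 + 14×30 + 30×80 = 4860.

4860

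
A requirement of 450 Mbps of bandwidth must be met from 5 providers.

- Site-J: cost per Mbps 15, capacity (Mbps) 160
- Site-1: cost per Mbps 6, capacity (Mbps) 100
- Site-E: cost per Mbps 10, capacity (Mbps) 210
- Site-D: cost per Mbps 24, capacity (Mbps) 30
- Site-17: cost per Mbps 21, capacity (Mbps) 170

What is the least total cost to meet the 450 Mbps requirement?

4800

Cheapest first:
Site-1 (6): use full 100 ; 350 Mbps to go.
Take 210 from Site-E at 10 ; need 140 more.
Site-J at 15: take 140 of its 160 ; requirement met.
Site-17, Site-D: unused.
Cost = 100×6 + 210×10 + 140×15 = 4800.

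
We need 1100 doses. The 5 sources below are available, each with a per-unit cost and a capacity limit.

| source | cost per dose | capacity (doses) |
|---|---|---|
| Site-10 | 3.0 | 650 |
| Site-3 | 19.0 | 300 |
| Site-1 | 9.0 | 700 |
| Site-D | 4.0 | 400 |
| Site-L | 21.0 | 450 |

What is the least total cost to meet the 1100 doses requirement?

4000

Cheapest first:
Site-10 (3.0): use full 650 ; 450 doses to go.
Site-D at 4.0: take all 400 doses ; 50 still needed.
Site-1 at 9.0: take 50 of its 700 ; requirement met.
Site-3, Site-L: unused.
Cost = 650×3.0 + 400×4.0 + 50×9.0 = 4000.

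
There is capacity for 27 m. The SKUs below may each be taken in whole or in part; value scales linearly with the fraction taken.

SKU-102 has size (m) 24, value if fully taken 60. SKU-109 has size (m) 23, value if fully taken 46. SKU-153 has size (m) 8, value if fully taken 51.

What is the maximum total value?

Sort by value density: SKU-153 51/8≈6.38, SKU-102 60/24≈2.5, SKU-109 46/23≈2.
Take all of SKU-153 (8 m, value 51) → 19 m left.
Fill the last 19 m with part of SKU-102: 19/24 of it earns 47.5.
Total value = 98.5.

98.5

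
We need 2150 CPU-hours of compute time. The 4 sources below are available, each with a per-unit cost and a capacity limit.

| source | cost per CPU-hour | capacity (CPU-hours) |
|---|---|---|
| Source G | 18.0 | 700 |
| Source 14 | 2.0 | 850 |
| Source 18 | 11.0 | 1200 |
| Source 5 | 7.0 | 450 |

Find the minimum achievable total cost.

14200

Cheapest first:
Source 14 at 2.0: take all 850 CPU-hours → 1300 still needed.
Source 5 at 7.0: take all 450 CPU-hours → 850 still needed.
Take 850 from Source 18 at 11.0 to finish.
Source G: unused.
Cost = 850×2.0 + 450×7.0 + 850×11.0 = 14200.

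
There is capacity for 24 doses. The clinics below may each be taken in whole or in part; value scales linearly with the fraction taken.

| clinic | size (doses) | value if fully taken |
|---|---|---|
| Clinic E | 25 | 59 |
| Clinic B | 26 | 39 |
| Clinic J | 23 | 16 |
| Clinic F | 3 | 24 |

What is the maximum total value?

Rank by value-to-size ratio: Clinic F 24/3≈8, Clinic E 59/25≈2.36, Clinic B 39/26≈1.5, Clinic J 16/23≈0.696.
Clinic F: take in full, 3 doses for value 24 ; 21 left.
21 doses left: a 21/25 share of Clinic E gives 59×21/25 = 49.56.
Total value = 73.56.

73.56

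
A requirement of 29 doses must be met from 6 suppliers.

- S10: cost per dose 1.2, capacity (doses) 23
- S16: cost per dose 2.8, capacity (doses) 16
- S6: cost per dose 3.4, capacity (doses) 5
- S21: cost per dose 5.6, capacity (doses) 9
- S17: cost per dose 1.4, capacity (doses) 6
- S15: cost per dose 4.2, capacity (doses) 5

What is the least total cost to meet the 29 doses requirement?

36

Cheapest first:
S10 at 1.2: take all 23 doses — 6 still needed.
S17 (1.4): use full 6 — 0 doses to go.
S16, S6, S15, S21: unused.
Cost = 23×1.2 + 6×1.4 = 36.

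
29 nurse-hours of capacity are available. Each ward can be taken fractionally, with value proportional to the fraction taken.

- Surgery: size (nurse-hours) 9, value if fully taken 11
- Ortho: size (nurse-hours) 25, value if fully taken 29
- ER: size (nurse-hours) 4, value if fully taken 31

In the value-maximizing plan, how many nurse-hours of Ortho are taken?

Sort by value density: ER 31/4≈7.75, Surgery 11/9≈1.22, Ortho 29/25≈1.16.
All 4 nurse-hours of ER fit (value 31) — 25 remain.
All 9 nurse-hours of Surgery fit (value 11) — 16 remain.
Fill the last 16 nurse-hours with part of Ortho: 16/25 of it earns 18.56.

16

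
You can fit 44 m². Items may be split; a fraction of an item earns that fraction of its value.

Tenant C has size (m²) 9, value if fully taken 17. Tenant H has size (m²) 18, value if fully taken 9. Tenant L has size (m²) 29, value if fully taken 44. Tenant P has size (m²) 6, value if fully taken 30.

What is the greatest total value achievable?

Rank by value-to-size ratio: Tenant P 30/6≈5, Tenant C 17/9≈1.89, Tenant L 44/29≈1.52, Tenant H 9/18≈0.5.
All 6 m² of Tenant P fit (value 30) → 38 remain.
All 9 m² of Tenant C fit (value 17) → 29 remain.
Take all of Tenant L (29 m², value 44) → 0 m² left.
Total value = 91.

91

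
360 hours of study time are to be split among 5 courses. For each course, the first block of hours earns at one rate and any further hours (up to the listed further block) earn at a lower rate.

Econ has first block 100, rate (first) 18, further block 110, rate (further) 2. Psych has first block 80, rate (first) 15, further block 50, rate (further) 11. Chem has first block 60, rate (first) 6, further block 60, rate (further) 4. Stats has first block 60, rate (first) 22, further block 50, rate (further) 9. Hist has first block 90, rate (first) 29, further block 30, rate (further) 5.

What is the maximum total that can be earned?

7260

Treat each block as its own option and order by rate: Hist/T1 29 > Stats/T1 22 > Econ/T1 18 > Psych/T1 15 > Psych/T2 11 > Stats/T2 9 > Chem/T1 6 > Hist/T2 5 > Chem/T2 4 > Econ/T2 2.
Fill Hist T1 block (90 at 29) — 270 left.
Stats/T1 (22): +60 — 210 left.
Econ/T1 (18): +100 — 110 left.
Fill Psych T1 block (80 at 15) — 30 left.
Psych/T2: +30 of 50 at 11; pool empty.
Total = 29×90 + 22×60 + 18×100 + 15×80 + 11×30 = 7260.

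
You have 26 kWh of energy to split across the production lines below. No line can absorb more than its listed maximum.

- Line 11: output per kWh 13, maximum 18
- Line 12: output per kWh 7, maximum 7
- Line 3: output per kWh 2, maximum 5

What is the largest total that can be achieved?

285

Highest output per kWh first: Line 11 13 > Line 12 7 > Line 3 2.
Line 11 takes 18 to reach its cap of 18 → 8 left.
Give Line 12 7 to hit its cap of 7 → 1 left.
Line 3 has room for 5 but only 1 remain, so it gets 1.
Total = 13×18 + 7×7 + 2×1 = 285.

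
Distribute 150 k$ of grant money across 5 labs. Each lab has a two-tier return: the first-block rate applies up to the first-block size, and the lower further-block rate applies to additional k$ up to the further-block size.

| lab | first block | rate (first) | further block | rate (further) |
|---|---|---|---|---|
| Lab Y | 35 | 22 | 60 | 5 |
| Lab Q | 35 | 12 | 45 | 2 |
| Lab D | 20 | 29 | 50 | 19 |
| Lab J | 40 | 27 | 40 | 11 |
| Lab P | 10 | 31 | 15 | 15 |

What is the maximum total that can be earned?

3595

Rank every tier by rate: Lab P/tier1 31 > Lab D/tier1 29 > Lab J/tier1 27 > Lab Y/tier1 22 > Lab D/tier2 19 > Lab P/tier2 15 > Lab Q/tier1 12 > Lab J/tier2 11 > Lab Y/tier2 5 > Lab Q/tier2 2.
Lab P/tier1 (31): +10 → 140 left.
Lab D/tier1 (29): +20 → 120 left.
Fill Lab J tier1 block (40 at 27) → 80 left.
Lab Y/tier1 (22): +35 → 45 left.
Lab D/tier2: +45 of 50 at 19; pool empty.
Total = 31×10 + 29×20 + 27×40 + 22×35 + 19×45 = 3595.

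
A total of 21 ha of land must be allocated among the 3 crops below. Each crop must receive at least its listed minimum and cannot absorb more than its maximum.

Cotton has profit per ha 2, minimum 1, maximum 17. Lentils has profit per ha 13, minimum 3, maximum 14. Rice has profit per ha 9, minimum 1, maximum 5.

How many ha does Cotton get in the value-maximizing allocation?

Meeting every minimum uses 1+3+1 = 5 ha, leaving 16.
Rank by profit per ha: Lentils 13 > Rice 9 > Cotton 2.
Lentils takes 11 more to reach its cap of 14 → 5 left.
Rice: +4 to 5 (cap) → 1 left.
Only 1 left; Cotton takes them to reach 2.

2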